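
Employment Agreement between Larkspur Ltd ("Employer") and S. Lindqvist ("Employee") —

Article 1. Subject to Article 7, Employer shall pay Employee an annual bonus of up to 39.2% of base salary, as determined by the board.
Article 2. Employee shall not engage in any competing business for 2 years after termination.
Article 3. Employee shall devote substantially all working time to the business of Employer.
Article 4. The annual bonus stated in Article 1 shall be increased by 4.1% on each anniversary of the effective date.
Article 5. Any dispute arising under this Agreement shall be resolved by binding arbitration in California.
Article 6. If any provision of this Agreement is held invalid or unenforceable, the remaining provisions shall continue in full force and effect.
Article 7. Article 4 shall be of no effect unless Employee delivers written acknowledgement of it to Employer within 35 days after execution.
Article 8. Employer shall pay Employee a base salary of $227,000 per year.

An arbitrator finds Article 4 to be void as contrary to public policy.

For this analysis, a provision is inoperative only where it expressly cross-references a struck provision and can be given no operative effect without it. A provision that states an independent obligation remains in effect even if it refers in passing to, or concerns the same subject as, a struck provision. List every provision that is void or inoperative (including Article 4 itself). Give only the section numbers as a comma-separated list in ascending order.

Article 4 is struck. Article 7 has no operative effect of its own apart from Article 4 and is therefore inoperative. Article 1 mentions Article 7 but its own obligation stands independently of Article 7, so Article 1 is not affected. Article 6 is a severability clause and preserves every provision that can still be given independent effect. That leaves Article 1, Article 2, Article 3, Article 5, Article 6, and Article 8 in effect.

4, 7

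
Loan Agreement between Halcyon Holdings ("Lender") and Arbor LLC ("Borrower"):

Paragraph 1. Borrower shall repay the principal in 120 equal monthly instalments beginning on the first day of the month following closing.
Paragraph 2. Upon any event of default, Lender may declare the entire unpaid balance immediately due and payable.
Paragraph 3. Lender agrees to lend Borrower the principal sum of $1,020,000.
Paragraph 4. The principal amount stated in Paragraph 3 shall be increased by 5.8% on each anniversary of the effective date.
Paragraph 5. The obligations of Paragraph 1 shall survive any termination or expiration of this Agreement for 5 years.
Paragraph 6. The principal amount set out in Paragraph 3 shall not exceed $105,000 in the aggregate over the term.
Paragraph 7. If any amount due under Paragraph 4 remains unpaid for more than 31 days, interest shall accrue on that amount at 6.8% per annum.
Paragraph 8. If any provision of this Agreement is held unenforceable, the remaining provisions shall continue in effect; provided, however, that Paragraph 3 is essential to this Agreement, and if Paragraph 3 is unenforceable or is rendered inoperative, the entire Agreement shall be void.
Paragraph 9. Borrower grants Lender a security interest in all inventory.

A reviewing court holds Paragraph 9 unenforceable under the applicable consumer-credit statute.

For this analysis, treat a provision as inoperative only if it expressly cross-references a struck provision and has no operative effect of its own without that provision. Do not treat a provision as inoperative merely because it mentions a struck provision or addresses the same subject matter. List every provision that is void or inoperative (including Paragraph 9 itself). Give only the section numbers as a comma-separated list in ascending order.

9

Paragraph 9 is struck. Nothing else in the Agreement is defined by reference to Paragraph 9. Paragraph 8 makes Paragraph 3 an essential term, but Paragraph 3 is unaffected, so the severability proviso in Paragraph 8 preserves the remaining provisions. Paragraph 1, Paragraph 2, Paragraph 3, Paragraph 4, Paragraph 5, Paragraph 6, Paragraph 7, and Paragraph 8 remain in effect.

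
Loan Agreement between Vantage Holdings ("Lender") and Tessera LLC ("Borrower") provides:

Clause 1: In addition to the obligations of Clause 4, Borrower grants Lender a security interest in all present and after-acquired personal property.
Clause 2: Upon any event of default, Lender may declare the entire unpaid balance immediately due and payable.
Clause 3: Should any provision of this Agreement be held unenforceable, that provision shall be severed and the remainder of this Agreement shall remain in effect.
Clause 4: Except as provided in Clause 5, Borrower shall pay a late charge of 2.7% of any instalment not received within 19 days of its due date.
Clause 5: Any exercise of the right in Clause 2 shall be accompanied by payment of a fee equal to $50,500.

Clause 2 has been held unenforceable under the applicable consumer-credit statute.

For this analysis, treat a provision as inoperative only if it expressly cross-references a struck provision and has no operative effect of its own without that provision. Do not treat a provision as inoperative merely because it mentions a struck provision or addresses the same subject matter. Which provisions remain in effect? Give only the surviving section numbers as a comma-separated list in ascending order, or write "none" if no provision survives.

Clause 2 is struck. Clause 5 has no operative effect of its own apart from Clause 2 and is therefore inoperative. Clause 4 mentions Clause 5 but its own obligation stands independently of Clause 5, so Clause 4 is not affected. Clause 3 is a severability clause and preserves every provision that can still be given independent effect. That leaves Clause 1, Clause 3, and Clause 4 in effect.

1, 3, 4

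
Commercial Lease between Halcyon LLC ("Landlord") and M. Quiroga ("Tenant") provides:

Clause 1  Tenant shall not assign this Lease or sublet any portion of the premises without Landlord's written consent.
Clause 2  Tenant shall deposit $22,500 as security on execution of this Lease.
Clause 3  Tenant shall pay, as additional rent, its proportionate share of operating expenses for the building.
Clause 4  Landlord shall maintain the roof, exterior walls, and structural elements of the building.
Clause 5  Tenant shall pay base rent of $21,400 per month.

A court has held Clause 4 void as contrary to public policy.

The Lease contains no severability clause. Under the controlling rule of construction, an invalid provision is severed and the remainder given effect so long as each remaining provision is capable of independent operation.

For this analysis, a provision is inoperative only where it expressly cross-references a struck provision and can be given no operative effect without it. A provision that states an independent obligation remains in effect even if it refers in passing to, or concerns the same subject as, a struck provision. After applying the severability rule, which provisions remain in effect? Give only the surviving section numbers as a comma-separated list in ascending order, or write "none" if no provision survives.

1, 2, 3, 5

Clause 4 is struck. No other provision's operative terms depend on Clause 4. Under the stated default rule, only provisions that cannot operate independently fall away; the rest are enforced. That leaves Clause 1, Clause 2, Clause 3, and Clause 5 in effect.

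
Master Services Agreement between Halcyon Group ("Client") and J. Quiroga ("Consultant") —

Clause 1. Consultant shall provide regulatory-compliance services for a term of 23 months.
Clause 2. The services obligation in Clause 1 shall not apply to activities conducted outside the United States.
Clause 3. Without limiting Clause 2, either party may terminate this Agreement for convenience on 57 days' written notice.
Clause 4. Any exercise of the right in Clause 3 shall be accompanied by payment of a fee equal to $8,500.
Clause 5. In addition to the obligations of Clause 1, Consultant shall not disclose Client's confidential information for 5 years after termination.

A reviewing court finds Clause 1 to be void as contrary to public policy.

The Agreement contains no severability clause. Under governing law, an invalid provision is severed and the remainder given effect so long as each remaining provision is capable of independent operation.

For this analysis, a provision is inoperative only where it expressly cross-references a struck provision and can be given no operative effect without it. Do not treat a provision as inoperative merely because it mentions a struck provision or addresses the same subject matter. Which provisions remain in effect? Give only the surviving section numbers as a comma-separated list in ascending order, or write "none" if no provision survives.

Clause 1 is struck. The whole of Clause 2 is the carve-out from the services obligation, defined by reference to Clause 1, so Clause 2 cannot stand once Clause 1 is removed. Although Clause 3 refers to Clause 2, its operative terms do not depend on Clause 2, so it remains in effect. Although Clause 5 refers to Clause 1, its operative terms do not depend on Clause 1, so it remains in effect. With no severability clause, the stated default rule severs what cannot stand and enforces each remaining provision that can operate on its own. Clause 3, Clause 4, and Clause 5 remain in effect.

3, 4, 5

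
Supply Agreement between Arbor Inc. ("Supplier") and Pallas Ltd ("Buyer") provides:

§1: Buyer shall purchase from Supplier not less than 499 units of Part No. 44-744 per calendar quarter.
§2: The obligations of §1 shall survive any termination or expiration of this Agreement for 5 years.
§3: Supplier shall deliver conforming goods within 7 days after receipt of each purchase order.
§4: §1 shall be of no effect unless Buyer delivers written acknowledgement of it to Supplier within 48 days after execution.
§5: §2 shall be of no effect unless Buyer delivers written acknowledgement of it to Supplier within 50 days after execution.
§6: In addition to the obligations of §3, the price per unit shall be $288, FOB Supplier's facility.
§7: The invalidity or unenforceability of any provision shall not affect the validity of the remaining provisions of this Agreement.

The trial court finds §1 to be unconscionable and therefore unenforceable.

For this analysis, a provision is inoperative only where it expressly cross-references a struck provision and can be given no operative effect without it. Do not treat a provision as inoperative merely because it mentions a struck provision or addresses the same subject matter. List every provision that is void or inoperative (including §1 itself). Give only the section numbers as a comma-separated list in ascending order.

§1 is struck. §2 operates only by reference to §1, so it falls with §1. The only function of §4 is the acknowledgement condition for §1, so it cannot stand once §1 is removed. The only function of §5 is the acknowledgement condition for §2, so it cannot stand once §2 is removed. §7 is a severability clause and preserves every provision that can still be given independent effect. §3, §6, and §7 remain in effect.

1, 2, 4, 5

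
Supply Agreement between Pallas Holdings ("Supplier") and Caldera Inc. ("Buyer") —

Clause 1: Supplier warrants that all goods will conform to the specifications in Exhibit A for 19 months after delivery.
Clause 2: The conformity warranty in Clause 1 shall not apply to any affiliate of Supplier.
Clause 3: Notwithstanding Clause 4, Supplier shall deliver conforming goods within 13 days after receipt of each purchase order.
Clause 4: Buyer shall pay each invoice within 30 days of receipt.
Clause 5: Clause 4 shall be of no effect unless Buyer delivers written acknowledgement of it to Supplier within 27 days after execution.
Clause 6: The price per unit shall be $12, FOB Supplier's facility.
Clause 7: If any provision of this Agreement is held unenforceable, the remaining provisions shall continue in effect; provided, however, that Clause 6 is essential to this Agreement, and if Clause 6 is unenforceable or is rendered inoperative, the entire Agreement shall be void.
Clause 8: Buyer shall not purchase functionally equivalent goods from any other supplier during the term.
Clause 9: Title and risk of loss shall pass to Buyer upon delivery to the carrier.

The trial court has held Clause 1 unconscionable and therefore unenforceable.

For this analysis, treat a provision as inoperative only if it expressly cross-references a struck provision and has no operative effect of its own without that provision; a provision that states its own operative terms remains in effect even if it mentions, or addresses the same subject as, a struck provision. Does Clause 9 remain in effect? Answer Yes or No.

Clause 1 is struck. Clause 2 does nothing except set the carve-out from the conformity warranty by reference to Clause 1; with Clause 1 gone it has no independent effect and is inoperative. Clause 7 makes Clause 6 an essential term, but Clause 6 is unaffected, so the severability proviso in Clause 7 preserves the remaining provisions. That leaves Clause 3, Clause 4, Clause 5, Clause 6, Clause 7, Clause 8, and Clause 9 in effect. Clause 9 is among the surviving provisions, so the answer is yes.

Yes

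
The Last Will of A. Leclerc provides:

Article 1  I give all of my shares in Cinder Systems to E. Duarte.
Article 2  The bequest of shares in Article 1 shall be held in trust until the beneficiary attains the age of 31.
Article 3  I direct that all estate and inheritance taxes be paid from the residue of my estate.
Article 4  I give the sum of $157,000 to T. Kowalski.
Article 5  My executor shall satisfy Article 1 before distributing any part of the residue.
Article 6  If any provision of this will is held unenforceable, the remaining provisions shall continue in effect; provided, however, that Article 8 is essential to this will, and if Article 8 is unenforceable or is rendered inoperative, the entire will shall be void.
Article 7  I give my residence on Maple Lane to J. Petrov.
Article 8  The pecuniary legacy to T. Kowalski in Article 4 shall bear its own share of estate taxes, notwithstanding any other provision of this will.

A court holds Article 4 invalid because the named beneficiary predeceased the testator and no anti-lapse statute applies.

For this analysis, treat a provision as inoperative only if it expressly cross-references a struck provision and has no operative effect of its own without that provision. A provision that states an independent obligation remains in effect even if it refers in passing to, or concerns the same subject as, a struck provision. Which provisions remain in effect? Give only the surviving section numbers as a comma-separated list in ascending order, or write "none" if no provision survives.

none

Article 4 is struck. The only function of Article 8 is the tax charge on Article 4, so it cannot stand once Article 4 is removed. Article 6 makes Article 8 an essential term, and Article 8 has been rendered inoperative by the cascade; under Article 6, the entire will is therefore void. No provision of the will survives.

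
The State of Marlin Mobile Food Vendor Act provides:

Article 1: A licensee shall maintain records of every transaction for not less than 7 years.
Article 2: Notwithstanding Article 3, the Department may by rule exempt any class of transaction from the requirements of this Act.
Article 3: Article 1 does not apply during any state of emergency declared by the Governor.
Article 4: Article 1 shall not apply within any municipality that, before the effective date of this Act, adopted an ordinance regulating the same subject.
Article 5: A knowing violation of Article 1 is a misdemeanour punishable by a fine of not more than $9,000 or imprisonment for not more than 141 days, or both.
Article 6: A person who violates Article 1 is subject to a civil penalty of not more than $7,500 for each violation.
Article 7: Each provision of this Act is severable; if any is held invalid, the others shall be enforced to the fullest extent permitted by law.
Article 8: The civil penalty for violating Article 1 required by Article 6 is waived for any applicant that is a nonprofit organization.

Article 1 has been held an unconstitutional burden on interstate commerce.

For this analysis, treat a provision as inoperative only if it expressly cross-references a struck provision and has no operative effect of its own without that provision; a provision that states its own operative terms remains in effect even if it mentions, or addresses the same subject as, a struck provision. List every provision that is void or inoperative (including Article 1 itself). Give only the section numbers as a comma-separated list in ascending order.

1, 3, 4, 5, 6, 8

Article 1 is struck. Article 3 merely fixes the emergency suspension of Article 1; with Article 1 gone it has nothing to operate on and falls away. Article 4 operates only by reference to Article 1, so it falls with Article 1. Article 5 operates only by reference to Article 1, so it falls with Article 1. The only function of Article 6 is the civil penalty for violating Article 1, so it cannot stand once Article 1 is removed. Article 8 has no operative effect of its own apart from Article 6 and is therefore inoperative. Although Article 2 refers to Article 3, its operative terms do not depend on Article 3, so it remains in effect. Under the severability clause in Article 7, the remaining provisions continue in force. Article 2 and Article 7 remain in effect.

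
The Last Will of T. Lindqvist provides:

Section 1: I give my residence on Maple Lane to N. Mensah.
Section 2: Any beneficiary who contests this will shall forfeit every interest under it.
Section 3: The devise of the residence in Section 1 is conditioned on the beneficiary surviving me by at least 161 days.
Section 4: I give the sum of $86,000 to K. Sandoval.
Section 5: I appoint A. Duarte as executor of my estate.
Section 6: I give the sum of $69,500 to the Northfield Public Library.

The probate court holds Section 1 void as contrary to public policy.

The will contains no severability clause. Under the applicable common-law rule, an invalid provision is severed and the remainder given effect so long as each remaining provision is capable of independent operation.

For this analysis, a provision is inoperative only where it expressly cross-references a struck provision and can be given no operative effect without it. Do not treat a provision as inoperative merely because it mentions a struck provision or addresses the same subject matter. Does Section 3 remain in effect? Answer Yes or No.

No

Section 1 is struck. The only function of Section 3 is the survivorship condition on Section 1, so it cannot stand once Section 1 is removed. With no severability clause, the stated default rule severs what cannot stand and enforces each remaining provision that can operate on its own. That leaves Section 2, Section 4, Section 5, and Section 6 in effect. Section 3 is among the inoperative provisions, so the answer is no.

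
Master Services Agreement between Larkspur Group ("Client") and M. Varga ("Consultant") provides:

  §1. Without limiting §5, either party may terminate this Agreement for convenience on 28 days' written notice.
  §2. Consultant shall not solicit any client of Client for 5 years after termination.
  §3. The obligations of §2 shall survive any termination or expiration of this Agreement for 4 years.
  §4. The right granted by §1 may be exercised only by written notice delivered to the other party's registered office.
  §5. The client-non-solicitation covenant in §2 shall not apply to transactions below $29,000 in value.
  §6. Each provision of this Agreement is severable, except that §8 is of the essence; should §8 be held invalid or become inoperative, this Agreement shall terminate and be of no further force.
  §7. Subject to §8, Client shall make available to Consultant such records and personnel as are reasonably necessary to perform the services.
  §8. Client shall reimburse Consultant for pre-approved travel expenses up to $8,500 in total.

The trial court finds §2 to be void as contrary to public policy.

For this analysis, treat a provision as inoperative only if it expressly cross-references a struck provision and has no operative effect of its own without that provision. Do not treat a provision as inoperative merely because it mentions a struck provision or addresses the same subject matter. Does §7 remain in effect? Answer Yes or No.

Yes

§2 is struck. The only function of §3 is the survival period for §2, so it cannot stand once §2 is removed. The whole of §5 is the carve-out from the client-non-solicitation covenant, defined by reference to §2, so §5 cannot stand once §2 is removed. §1 mentions §5 but its own obligation stands independently of §5, so §1 is not affected. §6 makes §8 an essential term, but §8 is unaffected, so the severability proviso in §6 preserves the remaining provisions. That leaves §1, §4, §6, §7, and §8 in effect. §7 is among the surviving provisions, so the answer is yes.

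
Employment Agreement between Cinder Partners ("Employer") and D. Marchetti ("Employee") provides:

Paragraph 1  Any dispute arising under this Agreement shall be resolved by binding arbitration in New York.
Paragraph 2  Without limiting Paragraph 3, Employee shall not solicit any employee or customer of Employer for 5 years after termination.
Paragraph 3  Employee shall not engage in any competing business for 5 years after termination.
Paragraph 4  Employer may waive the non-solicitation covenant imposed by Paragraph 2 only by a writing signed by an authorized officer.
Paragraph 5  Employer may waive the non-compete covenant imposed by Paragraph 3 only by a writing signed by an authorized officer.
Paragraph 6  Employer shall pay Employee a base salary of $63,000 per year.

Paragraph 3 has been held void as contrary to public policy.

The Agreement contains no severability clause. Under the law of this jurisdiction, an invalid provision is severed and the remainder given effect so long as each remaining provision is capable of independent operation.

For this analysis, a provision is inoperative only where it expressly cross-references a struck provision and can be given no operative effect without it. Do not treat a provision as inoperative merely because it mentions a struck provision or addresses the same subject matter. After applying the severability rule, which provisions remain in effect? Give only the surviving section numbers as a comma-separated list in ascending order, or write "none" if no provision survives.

1, 2, 4, 6

Paragraph 3 is struck. Paragraph 5 merely fixes the waiver condition for Paragraph 3; with Paragraph 3 gone it has nothing to operate on and falls away. Paragraph 2 mentions Paragraph 3 but its own obligation stands independently of Paragraph 3, so Paragraph 2 is not affected. Under the stated default rule, only provisions that cannot operate independently fall away; the rest are enforced. Paragraph 1, Paragraph 2, Paragraph 4, and Paragraph 6 remain in effect.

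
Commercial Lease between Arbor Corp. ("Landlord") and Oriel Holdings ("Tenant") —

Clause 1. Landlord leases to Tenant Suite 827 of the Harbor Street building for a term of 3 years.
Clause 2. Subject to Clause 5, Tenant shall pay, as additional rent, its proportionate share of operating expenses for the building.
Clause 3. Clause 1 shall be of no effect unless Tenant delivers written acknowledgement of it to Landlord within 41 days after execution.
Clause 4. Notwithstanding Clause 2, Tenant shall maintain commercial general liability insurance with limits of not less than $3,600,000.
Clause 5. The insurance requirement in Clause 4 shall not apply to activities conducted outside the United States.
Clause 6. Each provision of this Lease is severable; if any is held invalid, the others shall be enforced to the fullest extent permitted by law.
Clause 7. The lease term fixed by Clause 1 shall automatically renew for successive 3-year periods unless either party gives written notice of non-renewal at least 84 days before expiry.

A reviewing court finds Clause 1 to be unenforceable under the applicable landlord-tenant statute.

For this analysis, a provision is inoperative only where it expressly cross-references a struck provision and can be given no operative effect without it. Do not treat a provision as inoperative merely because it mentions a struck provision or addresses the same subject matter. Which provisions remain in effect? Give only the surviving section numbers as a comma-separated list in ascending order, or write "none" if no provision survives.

Clause 1 is struck. Clause 3 merely fixes the acknowledgement condition for Clause 1; with Clause 1 gone it has nothing to operate on and falls away. The whole of Clause 7 is the renewal of the lease term, defined by reference to Clause 1, so Clause 7 cannot stand once Clause 1 is removed. Under the severability clause in Clause 6, the remaining provisions continue in force. Clause 2, Clause 4, Clause 5, and Clause 6 remain in effect.

2, 4, 5, 6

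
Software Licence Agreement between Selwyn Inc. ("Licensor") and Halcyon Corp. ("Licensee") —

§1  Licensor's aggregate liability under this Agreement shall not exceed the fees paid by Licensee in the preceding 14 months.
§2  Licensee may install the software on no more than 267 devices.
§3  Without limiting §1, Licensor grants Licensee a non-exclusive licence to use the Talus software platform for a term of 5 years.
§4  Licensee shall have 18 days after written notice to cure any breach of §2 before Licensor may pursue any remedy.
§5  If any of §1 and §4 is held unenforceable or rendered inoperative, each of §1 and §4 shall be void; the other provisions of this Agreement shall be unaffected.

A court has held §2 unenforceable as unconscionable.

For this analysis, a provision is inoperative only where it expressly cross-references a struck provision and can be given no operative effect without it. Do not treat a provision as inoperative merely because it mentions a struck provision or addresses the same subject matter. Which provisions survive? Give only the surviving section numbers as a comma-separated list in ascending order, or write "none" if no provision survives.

§2 is struck. §4 merely fixes the cure period for breach of §2; with §2 gone it has nothing to operate on and falls away. §3 mentions §1 but its own obligation stands independently of §1, so §3 is not affected. §5 declares §1 and §4 mutually dependent; since one of them has fallen, all of them are of no effect. That brings down §1 as well. The remainder continues in force under §5. The provisions still in force are §3 and §5.

3, 5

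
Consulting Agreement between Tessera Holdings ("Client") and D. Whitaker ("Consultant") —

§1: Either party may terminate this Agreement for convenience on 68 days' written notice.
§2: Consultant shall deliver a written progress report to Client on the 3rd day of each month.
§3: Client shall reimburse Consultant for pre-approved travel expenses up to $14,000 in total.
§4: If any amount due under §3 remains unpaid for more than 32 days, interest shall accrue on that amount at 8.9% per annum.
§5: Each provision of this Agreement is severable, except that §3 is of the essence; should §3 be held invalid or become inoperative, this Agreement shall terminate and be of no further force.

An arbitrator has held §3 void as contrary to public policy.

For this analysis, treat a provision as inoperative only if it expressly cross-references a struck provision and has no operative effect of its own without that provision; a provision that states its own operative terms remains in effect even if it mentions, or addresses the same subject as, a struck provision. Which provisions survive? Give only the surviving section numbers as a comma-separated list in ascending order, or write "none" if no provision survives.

§3 is struck. §4 operates only by reference to §3, so it falls with §3. §5 makes §3 an essential term, and §3 is the provision held invalid; under §5, the entire Agreement is therefore void. No provision of the Agreement survives.

none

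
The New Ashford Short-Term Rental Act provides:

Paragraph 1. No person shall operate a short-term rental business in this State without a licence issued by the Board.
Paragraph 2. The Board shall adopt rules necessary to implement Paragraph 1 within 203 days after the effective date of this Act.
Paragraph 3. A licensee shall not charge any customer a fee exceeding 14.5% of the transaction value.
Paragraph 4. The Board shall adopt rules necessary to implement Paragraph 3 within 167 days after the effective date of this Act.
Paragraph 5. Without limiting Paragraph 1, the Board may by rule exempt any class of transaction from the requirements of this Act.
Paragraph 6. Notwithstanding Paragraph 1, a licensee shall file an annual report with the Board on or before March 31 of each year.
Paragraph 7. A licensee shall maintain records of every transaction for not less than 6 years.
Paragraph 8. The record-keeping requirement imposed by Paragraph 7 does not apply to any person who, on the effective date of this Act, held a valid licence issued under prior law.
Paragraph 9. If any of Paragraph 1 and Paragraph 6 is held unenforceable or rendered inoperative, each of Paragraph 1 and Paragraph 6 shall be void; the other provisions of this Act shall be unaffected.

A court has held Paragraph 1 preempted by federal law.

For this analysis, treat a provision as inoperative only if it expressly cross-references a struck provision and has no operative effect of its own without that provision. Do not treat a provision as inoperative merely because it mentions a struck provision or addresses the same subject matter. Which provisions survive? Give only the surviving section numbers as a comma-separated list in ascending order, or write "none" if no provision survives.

Paragraph 1 is struck. Paragraph 2 operates only by reference to Paragraph 1, so it falls with Paragraph 1. Paragraph 5 mentions Paragraph 1 but its own obligation stands independently of Paragraph 1, so Paragraph 5 is not affected. Paragraph 9 declares Paragraph 1 and Paragraph 6 mutually dependent; since one of them has fallen, all of them are of no effect. That brings down Paragraph 6 as well. The remainder continues in force under Paragraph 9. That leaves Paragraph 3, Paragraph 4, Paragraph 5, Paragraph 7, Paragraph 8, and Paragraph 9 in effect.

3, 4, 5, 7, 8, 9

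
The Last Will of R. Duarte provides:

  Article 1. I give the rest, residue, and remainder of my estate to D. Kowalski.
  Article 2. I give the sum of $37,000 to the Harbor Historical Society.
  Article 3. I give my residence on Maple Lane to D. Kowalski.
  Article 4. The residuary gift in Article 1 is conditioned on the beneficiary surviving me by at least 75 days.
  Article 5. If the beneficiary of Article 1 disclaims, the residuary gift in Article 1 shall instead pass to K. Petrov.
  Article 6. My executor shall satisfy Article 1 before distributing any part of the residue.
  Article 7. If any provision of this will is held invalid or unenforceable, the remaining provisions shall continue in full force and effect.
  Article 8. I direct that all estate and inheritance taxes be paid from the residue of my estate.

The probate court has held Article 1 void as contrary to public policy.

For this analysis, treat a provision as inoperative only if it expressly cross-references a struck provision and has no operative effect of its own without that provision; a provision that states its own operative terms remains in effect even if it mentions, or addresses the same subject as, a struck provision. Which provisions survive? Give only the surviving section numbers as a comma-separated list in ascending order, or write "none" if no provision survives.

Article 1 is struck. Article 4 has no operative effect of its own apart from Article 1 and is therefore inoperative. Article 5 merely fixes the alternative disposition for Article 1; with Article 1 gone it has nothing to operate on and falls away. Article 6 operates only by reference to Article 1, so it falls with Article 1. Under the severability clause in Article 7, the remaining provisions continue in force. The provisions still in force are Article 2, Article 3, Article 7, and Article 8.

2, 3, 7, 8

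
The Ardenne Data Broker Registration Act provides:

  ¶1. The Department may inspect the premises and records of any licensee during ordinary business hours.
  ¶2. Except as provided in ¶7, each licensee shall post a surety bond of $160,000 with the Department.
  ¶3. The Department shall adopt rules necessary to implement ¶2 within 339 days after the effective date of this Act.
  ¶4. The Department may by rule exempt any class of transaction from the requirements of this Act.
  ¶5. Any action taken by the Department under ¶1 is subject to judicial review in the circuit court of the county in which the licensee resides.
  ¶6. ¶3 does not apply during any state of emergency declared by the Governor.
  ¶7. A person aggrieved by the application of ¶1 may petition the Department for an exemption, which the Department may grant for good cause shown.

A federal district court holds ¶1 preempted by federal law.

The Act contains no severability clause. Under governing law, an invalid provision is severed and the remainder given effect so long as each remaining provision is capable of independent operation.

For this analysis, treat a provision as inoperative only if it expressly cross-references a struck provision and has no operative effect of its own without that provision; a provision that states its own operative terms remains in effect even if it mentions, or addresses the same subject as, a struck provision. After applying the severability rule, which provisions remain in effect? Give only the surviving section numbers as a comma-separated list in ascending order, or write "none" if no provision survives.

¶1 is struck. The only function of ¶5 is the judicial-review right for ¶1, so it cannot stand once ¶1 is removed. ¶7 merely fixes the exemption procedure for ¶1; with ¶1 gone it has nothing to operate on and falls away. ¶2 mentions ¶7 but its own obligation stands independently of ¶7, so ¶2 is not affected. With no severability clause, the stated default rule severs what cannot stand and enforces each remaining provision that can operate on its own. That leaves ¶2, ¶3, ¶4, and ¶6 in effect.

2, 3, 4, 6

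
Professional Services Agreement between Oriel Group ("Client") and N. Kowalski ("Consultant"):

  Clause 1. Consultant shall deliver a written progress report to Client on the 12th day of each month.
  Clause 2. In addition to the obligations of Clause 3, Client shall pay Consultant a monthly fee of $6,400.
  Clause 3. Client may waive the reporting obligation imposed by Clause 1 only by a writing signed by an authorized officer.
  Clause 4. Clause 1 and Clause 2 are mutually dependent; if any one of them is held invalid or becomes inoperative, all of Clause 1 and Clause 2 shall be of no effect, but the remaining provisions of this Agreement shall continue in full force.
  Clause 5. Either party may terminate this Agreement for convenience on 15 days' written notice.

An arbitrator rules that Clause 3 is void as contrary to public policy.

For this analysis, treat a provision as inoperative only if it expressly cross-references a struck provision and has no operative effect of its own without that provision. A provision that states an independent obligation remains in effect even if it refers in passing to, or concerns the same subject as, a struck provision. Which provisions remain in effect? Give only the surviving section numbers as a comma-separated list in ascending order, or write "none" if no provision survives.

1, 2, 4, 5

Clause 3 is struck. Although Clause 2 refers to Clause 3, its operative terms do not depend on Clause 3, so it remains in effect. No other provision's operative terms depend on Clause 3. Clause 4 ties Clause 1 and Clause 2 together, but none of those is affected here; the remaining provisions continue in force under Clause 4. Clause 1, Clause 2, Clause 4, and Clause 5 remain in effect.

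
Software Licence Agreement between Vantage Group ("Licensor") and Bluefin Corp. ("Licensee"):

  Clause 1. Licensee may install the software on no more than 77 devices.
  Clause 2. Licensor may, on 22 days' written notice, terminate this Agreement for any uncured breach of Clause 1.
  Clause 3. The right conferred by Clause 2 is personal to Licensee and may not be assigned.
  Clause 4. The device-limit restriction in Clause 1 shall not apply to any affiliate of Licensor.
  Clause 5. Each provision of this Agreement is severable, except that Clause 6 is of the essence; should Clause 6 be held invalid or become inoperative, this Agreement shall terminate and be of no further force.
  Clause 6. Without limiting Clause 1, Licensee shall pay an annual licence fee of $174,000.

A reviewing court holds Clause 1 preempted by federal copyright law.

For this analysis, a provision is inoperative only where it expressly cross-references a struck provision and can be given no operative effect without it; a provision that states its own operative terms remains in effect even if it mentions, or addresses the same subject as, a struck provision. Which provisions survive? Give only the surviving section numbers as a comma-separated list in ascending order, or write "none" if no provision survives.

5, 6

Clause 1 is struck. Clause 2 operates only by reference to Clause 1, so it falls with Clause 1. Clause 4 has no operative effect of its own apart from Clause 1 and is therefore inoperative. Clause 3 has no operative effect of its own apart from Clause 2 and is therefore inoperative. Although Clause 6 refers to Clause 1, its operative terms do not depend on Clause 1, so it remains in effect. Clause 5 makes Clause 6 an essential term, but Clause 6 is unaffected, so the severability proviso in Clause 5 preserves the remaining provisions. That leaves Clause 5 and Clause 6 in effect.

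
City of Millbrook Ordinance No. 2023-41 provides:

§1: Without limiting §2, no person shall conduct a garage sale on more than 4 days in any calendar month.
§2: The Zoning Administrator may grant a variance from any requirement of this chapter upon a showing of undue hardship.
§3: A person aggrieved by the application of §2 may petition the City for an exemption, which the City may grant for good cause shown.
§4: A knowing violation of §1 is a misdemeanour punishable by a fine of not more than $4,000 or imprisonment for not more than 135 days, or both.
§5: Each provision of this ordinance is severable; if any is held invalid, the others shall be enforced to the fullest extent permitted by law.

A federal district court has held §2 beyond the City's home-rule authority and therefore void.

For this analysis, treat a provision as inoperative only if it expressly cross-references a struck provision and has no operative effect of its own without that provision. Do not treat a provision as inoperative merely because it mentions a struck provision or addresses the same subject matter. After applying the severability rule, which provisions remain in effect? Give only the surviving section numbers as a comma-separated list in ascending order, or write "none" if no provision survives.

§2 is struck. §3 has no operative effect of its own apart from §2 and is therefore inoperative. §1 mentions §2 but its own obligation stands independently of §2, so §1 is not affected. §5 is a severability clause and preserves every provision that can still be given independent effect. The provisions still in force are §1, §4, and §5.

1, 4, 5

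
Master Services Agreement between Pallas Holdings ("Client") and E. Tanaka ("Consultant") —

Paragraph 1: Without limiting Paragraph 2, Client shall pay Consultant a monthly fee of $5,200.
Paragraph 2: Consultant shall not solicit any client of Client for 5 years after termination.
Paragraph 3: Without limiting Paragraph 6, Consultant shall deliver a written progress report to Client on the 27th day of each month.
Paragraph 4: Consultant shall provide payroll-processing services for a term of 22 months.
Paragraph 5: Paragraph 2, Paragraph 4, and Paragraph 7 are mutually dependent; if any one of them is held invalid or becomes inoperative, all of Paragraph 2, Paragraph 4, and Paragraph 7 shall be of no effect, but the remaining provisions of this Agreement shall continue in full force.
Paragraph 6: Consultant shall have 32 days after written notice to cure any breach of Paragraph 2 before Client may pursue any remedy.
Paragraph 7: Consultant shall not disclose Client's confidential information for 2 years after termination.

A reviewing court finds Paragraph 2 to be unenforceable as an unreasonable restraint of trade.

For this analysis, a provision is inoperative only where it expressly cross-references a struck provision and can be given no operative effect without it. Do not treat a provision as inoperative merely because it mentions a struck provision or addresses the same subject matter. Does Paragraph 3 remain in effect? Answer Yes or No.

Paragraph 2 is struck. Paragraph 6 merely fixes the cure period for breach of Paragraph 2; with Paragraph 2 gone it has nothing to operate on and falls away. Paragraph 3 mentions Paragraph 6 but its own obligation stands independently of Paragraph 6, so Paragraph 3 is not affected. Although Paragraph 1 refers to Paragraph 2, its operative terms do not depend on Paragraph 2, so it remains in effect. Paragraph 5 declares Paragraph 2, Paragraph 4, and Paragraph 7 mutually dependent; since one of them has fallen, all of them are of no effect. That brings down Paragraph 4 and Paragraph 7 as well. The remainder continues in force under Paragraph 5. The provisions still in force are Paragraph 1, Paragraph 3, and Paragraph 5. Paragraph 3 is among the surviving provisions, so the answer is yes.

Yes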